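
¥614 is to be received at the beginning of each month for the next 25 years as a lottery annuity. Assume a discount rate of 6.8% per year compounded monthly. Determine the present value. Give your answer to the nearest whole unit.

¥88,965

This is an annuity due: 300 payments of ¥614 at the beginning of each month.
Periodic rate r = 0.068/12 per month; n is counted in months.
PV = PMT × [(1 − (1+r)^−n)/r] × (1+r) = 614 × [1 − (1+r)^−300] / r × (1+r) = ¥88,965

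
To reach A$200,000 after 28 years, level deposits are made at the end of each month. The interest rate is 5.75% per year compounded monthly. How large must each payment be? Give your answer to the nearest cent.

Level ordinary annuity; solve FV = PMT × [((1+r)^n − 1)/r] for PMT.
Periodic rate r = 0.0575/12 per month; n is counted in months.
With n = 336: PMT = 200,000 / ([((1+r)^n − 1)/r]) = A$240.57

A$240.57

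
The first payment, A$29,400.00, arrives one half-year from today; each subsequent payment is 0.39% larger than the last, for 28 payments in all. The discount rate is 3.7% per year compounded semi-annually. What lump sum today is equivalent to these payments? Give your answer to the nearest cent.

A$669,639.86

Periodic rate r = 0.037/2 per half-year; n is counted in half-years.
Growing ordinary annuity: PV = PMT₁ × [1 − ((1+g)/(1+r))^n] / (r − g) = 29,400 × [1 − ((1+0.0039)/(1+r))^28] / (r − 0.0039) = A$669,639.86.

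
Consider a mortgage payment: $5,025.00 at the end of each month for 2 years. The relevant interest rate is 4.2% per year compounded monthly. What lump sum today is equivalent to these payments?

$115,480.09

This is an ordinary annuity: 24 payments of $5,025.00 at the end of each month.
Periodic rate r = 0.042/12 per month; n is counted in months.
PV = PMT × [(1 − (1+r)^−n)/r] = 5,025 × [1 − (1+r)^−24] / r = $115,480.09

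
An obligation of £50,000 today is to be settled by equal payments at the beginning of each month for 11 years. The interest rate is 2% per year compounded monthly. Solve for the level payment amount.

Level annuity due; solve PV = PMT × [(1 − (1+r)^−n)/r] × (1+r) for PMT.
Periodic rate r = 0.02/12 per month; n is counted in months.
With n = 132: PMT = 50,000 / ([(1 − (1+r)^−n)/r] × (1+r)) = £421.59

£421.59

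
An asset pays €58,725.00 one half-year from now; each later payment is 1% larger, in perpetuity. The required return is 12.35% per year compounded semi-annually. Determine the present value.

€1,134,782.61

Periodic rate r = 0.1235/2 per half-year.
Growing perpetuity (Gordon): PV = PMT₁ / (r − g) = 58,725 / (r − 0.01) = €1,134,782.61.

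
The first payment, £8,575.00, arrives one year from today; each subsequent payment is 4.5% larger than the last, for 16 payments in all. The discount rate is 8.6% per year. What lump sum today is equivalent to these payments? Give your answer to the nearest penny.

Periodic rate r = 0.086 per year.
Growing ordinary annuity: PV = PMT₁ × [1 − ((1+g)/(1+r))^n] / (r − g) = 8,575 × [1 − ((1+0.045)/(1+r))^16] / (r − 0.045) = £96,157.98.

£96,157.98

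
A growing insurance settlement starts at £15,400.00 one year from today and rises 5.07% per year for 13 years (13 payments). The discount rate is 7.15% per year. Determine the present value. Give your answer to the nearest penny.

£166,555.44

Periodic rate r = 0.0715 per year.
Growing ordinary annuity: PV = PMT₁ × [1 − ((1+g)/(1+r))^n] / (r − g) = 15,400 × [1 − ((1+0.0507)/(1+r))^13] / (r − 0.0507) = £166,555.44.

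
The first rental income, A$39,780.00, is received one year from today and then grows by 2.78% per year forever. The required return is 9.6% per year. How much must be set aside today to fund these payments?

Periodic rate r = 0.096 per year.
Growing perpetuity (Gordon): PV = PMT₁ / (r − g) = 39,780 / (r − 0.0278) = A$583,284.46.

A$583,284.46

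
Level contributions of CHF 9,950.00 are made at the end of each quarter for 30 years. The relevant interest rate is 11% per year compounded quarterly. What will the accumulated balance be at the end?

CHF 9,020,497.75

This is an ordinary annuity: 120 deposits of CHF 9,950.00 at the end of each quarter.
Periodic rate r = 0.11/4 per quarter; n is counted in quarters.
FV = PMT × [((1+r)^n − 1)/r] = 9,950 × [(1+r)^120 − 1] / r = CHF 9,020,497.75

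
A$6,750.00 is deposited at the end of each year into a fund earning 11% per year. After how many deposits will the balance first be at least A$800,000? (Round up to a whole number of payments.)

26 payments

Periodic rate r = 0.11 per year.
Ordinary annuity FV: 800,000 = 6,750 × [((1+r)^n − 1)/r].
(1+r)^n = 1 + 800,000 × r / 6,750, so n = ln(1 + 800,000·r/6,750) / ln(1+r) = 25.31.
Round up to a whole number of payments: n = 26.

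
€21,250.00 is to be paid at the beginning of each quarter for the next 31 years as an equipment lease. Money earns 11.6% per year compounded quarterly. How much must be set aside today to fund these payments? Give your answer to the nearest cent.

This is an annuity due: 124 payments of €21,250.00 at the beginning of each quarter.
Periodic rate r = 0.116/4 per quarter; n is counted in quarters.
PV = PMT × [(1 − (1+r)^−n)/r] × (1+r) = 21,250 × [1 − (1+r)^−124] / r × (1+r) = €732,238.05

€732,238.05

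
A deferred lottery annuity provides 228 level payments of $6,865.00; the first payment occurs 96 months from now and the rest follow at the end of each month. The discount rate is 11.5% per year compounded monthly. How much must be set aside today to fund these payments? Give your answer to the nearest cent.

$256,578.85

Ordinary annuity of 228 payments, first payment at period 96.
Periodic rate r = 0.115/12 per month; n is counted in months.
The ordinary-annuity PV formula values the stream one period before the first payment (period 95); discount that back 95 periods:
PV₀ = 6,865 × [1 − (1+r)^−228] / r × (1+r)^−95 = $256,578.85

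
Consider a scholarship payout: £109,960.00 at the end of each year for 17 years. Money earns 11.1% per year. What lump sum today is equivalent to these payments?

£825,140.25

This is an ordinary annuity: 17 payments of £109,960.00 at the end of each year.
Periodic rate r = 0.111 per year.
PV = PMT × [(1 − (1+r)^−n)/r] = 109,960 × [1 − (1+r)^−17] / r = £825,140.25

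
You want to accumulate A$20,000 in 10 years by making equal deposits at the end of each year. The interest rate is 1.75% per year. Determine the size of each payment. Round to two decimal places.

A$1,847.51

Level ordinary annuity; solve FV = PMT × [((1+r)^n − 1)/r] for PMT.
Periodic rate r = 0.0175 per year.
With n = 10: PMT = 20,000 / ([((1+r)^n − 1)/r]) = A$1,847.51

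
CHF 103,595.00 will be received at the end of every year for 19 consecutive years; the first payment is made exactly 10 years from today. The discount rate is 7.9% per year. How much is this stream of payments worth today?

CHF 505,487.82

Ordinary annuity of 19 payments, first payment at period 10.
Periodic rate r = 0.079 per year.
The ordinary-annuity PV formula values the stream one period before the first payment (period 9); discount that back 9 periods:
PV₀ = 103,595 × [1 − (1+r)^−19] / r × (1+r)^−9 = CHF 505,487.82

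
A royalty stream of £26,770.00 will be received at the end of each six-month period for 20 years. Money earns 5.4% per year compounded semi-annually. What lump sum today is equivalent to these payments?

£649,921.59

This is an ordinary annuity: 40 payments of £26,770.00 at the end of each six-month period.
Periodic rate r = 0.054/2 per half-year; n is counted in half-years.
PV = PMT × [(1 − (1+r)^−n)/r] = 26,770 × [1 − (1+r)^−40] / r = £649,921.59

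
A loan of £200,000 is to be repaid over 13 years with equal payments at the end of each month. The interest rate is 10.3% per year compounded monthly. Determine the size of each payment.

Level ordinary annuity; solve PV = PMT × [(1 − (1+r)^−n)/r] for PMT.
Periodic rate r = 0.103/12 per month; n is counted in months.
With n = 156: PMT = 200,000 / ([(1 − (1+r)^−n)/r]) = £2,331.19

£2,331.19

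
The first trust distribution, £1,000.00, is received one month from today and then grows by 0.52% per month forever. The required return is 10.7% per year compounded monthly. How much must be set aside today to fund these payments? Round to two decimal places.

Periodic rate r = 0.107/12 per month.
Growing perpetuity (Gordon): PV = PMT₁ / (r − g) = 1,000 / (r − 0.0052) = £269,058.30.

£269,058.30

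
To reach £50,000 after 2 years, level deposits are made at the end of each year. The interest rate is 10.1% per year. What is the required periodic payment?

Level ordinary annuity; solve FV = PMT × [((1+r)^n − 1)/r] for PMT.
Periodic rate r = 0.101 per year.
With n = 2: PMT = 50,000 / ([((1+r)^n − 1)/r]) = £23,798.19

£23,798.19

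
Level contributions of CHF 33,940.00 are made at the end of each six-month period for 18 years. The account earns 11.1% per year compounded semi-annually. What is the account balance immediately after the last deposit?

This is an ordinary annuity: 36 deposits of CHF 33,940.00 at the end of each six-month period.
Periodic rate r = 0.111/2 per half-year; n is counted in half-years.
FV = PMT × [((1+r)^n − 1)/r] = 33,940 × [(1+r)^36 − 1] / r = CHF 3,663,264.62

CHF 3,663,264.62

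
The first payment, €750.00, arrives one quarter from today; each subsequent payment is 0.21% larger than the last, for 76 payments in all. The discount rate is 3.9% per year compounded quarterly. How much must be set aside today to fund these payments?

Periodic rate r = 0.039/4 per quarter; n is counted in quarters.
Growing ordinary annuity: PV = PMT₁ × [1 − ((1+g)/(1+r))^n] / (r − g) = 750 × [1 − ((1+0.0021)/(1+r))^76] / (r − 0.0021) = €43,036.13.

€43,036.13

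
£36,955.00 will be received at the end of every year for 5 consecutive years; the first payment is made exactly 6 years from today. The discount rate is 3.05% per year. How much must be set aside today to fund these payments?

Ordinary annuity of 5 payments, first payment at period 6.
Periodic rate r = 0.0305 per year.
The ordinary-annuity PV formula values the stream one period before the first payment (period 5); discount that back 5 periods:
PV₀ = 36,955 × [1 − (1+r)^−5] / r × (1+r)^−5 = £145,429.05

£145,429.05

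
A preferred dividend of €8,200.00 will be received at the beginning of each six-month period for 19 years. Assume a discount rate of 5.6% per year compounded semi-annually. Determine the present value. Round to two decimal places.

€195,640.16

This is an annuity due: 38 payments of €8,200.00 at the beginning of each six-month period.
Periodic rate r = 0.056/2 per half-year; n is counted in half-years.
PV = PMT × [(1 − (1+r)^−n)/r] × (1+r) = 8,200 × [1 − (1+r)^−38] / r × (1+r) = €195,640.16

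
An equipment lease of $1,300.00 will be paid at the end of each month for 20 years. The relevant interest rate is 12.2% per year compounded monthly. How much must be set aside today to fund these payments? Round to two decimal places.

$116,585.54

This is an ordinary annuity: 240 payments of $1,300.00 at the end of each month.
Periodic rate r = 0.122/12 per month; n is counted in months.
PV = PMT × [(1 − (1+r)^−n)/r] = 1,300 × [1 − (1+r)^−240] / r = $116,585.54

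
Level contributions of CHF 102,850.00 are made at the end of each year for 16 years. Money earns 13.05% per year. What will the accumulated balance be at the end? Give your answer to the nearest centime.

CHF 4,821,360.59

This is an ordinary annuity: 16 deposits of CHF 102,850.00 at the end of each year.
Periodic rate r = 0.1305 per year.
FV = PMT × [((1+r)^n − 1)/r] = 102,850 × [(1+r)^16 − 1] / r = CHF 4,821,360.59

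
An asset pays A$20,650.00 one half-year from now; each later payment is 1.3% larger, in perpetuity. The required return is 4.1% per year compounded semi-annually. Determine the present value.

Periodic rate r = 0.041/2 per half-year.
Growing perpetuity (Gordon): PV = PMT₁ / (r − g) = 20,650 / (r − 0.013) = A$2,753,333.33.

A$2,753,333.33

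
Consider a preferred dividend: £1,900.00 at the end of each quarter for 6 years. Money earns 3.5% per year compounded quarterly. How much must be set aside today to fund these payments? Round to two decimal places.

This is an ordinary annuity: 24 payments of £1,900.00 at the end of each quarter.
Periodic rate r = 0.035/4 per quarter; n is counted in quarters.
PV = PMT × [(1 − (1+r)^−n)/r] = 1,900 × [1 − (1+r)^−24] / r = £40,969.43

£40,969.43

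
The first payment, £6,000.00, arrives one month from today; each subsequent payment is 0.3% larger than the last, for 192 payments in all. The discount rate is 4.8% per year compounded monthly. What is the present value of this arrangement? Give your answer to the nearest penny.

£1,044,841.73

Periodic rate r = 0.048/12 per month; n is counted in months.
Growing ordinary annuity: PV = PMT₁ × [1 − ((1+g)/(1+r))^n] / (r − g) = 6,000 × [1 − ((1+0.003)/(1+r))^192] / (r − 0.003) = £1,044,841.73.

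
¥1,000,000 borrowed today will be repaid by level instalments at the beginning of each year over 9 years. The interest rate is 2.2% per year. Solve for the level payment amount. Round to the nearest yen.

Level annuity due; solve PV = PMT × [(1 − (1+r)^−n)/r] × (1+r) for PMT.
Periodic rate r = 0.022 per year.
With n = 9: PMT = 1,000,000 / ([(1 − (1+r)^−n)/r] × (1+r)) = ¥121,025

¥121,025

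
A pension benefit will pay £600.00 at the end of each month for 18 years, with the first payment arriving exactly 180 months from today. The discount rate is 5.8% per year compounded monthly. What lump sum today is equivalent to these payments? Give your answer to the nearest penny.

Ordinary annuity of 216 payments, first payment at period 180.
Periodic rate r = 0.058/12 per month; n is counted in months.
The ordinary-annuity PV formula values the stream one period before the first payment (period 179); discount that back 179 periods:
PV₀ = 600 × [1 − (1+r)^−216] / r × (1+r)^−179 = £33,886.26

£33,886.26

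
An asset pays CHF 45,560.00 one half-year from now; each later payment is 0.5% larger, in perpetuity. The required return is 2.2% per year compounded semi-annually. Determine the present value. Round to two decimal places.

CHF 7,593,333.33

Periodic rate r = 0.022/2 per half-year.
Growing perpetuity (Gordon): PV = PMT₁ / (r − g) = 45,560 / (r − 0.005) = CHF 7,593,333.33.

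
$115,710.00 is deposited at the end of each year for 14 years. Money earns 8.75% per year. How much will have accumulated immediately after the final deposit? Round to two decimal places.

$2,956,898.28

This is an ordinary annuity: 14 deposits of $115,710.00 at the end of each year.
Periodic rate r = 0.0875 per year.
FV = PMT × [((1+r)^n − 1)/r] = 115,710 × [(1+r)^14 − 1] / r = $2,956,898.28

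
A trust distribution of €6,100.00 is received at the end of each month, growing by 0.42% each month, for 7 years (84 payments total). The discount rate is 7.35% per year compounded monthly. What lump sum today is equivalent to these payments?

Periodic rate r = 0.0735/12 per month; n is counted in months.
Growing ordinary annuity: PV = PMT₁ × [1 − ((1+g)/(1+r))^n] / (r − g) = 6,100 × [1 − ((1+0.0042)/(1+r))^84] / (r − 0.0042) = €470,878.42.

€470,878.42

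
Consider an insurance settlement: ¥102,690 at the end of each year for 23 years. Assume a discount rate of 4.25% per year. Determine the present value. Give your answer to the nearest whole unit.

¥1,488,573

This is an ordinary annuity: 23 payments of ¥102,690 at the end of each year.
Periodic rate r = 0.0425 per year.
PV = PMT × [(1 − (1+r)^−n)/r] = 102,690 × [1 − (1+r)^−23] / r = ¥1,488,573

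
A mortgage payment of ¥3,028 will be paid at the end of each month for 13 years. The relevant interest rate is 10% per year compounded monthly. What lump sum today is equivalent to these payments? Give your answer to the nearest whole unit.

This is an ordinary annuity: 156 payments of ¥3,028 at the end of each month.
Periodic rate r = 0.1/12 per month; n is counted in months.
PV = PMT × [(1 − (1+r)^−n)/r] = 3,028 × [1 − (1+r)^−156] / r = ¥263,798

¥263,798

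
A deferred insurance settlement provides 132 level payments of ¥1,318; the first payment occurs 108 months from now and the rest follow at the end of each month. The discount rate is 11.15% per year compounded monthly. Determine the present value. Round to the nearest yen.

¥37,174

Ordinary annuity of 132 payments, first payment at period 108.
Periodic rate r = 0.1115/12 per month; n is counted in months.
The ordinary-annuity PV formula values the stream one period before the first payment (period 107); discount that back 107 periods:
PV₀ = 1,318 × [1 − (1+r)^−132] / r × (1+r)^−107 = ¥37,174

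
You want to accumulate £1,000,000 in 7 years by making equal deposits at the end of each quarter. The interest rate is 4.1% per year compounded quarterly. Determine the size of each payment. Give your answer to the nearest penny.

Level ordinary annuity; solve FV = PMT × [((1+r)^n − 1)/r] for PMT.
Periodic rate r = 0.041/4 per quarter; n is counted in quarters.
With n = 28: PMT = 1,000,000 / ([((1+r)^n − 1)/r]) = £31,015.58

£31,015.58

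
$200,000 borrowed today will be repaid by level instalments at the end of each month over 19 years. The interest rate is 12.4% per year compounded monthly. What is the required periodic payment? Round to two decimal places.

$2,286.01

Level ordinary annuity; solve PV = PMT × [(1 − (1+r)^−n)/r] for PMT.
Periodic rate r = 0.124/12 per month; n is counted in months.
With n = 228: PMT = 200,000 / ([(1 − (1+r)^−n)/r]) = $2,286.01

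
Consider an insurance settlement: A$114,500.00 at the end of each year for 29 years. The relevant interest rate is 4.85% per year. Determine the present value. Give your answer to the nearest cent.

This is an ordinary annuity: 29 payments of A$114,500.00 at the end of each year.
Periodic rate r = 0.0485 per year.
PV = PMT × [(1 − (1+r)^−n)/r] = 114,500 × [1 − (1+r)^−29] / r = A$1,762,992.77

A$1,762,992.77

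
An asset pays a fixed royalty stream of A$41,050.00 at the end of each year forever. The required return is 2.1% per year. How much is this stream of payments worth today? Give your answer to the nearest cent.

A$1,954,761.90

Periodic rate r = 0.021 per year.
Level perpetuity: PV = PMT / r = 41,050 / (0.021) = A$1,954,761.90.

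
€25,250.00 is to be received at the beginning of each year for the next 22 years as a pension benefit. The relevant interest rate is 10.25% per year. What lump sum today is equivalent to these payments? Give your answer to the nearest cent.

€239,852.92

This is an annuity due: 22 payments of €25,250.00 at the beginning of each year.
Periodic rate r = 0.1025 per year.
PV = PMT × [(1 − (1+r)^−n)/r] × (1+r) = 25,250 × [1 − (1+r)^−22] / r × (1+r) = €239,852.92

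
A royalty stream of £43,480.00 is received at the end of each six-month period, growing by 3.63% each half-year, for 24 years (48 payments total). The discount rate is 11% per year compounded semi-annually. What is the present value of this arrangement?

£1,339,685.54

Periodic rate r = 0.11/2 per half-year; n is counted in half-years.
Growing ordinary annuity: PV = PMT₁ × [1 − ((1+g)/(1+r))^n] / (r − g) = 43,480 × [1 − ((1+0.0363)/(1+r))^48] / (r − 0.0363) = £1,339,685.54.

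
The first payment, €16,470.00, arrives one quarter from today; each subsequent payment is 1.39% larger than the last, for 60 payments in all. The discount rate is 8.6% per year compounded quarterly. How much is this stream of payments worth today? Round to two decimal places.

Periodic rate r = 0.086/4 per quarter; n is counted in quarters.
Growing ordinary annuity: PV = PMT₁ × [1 − ((1+g)/(1+r))^n] / (r − g) = 16,470 × [1 − ((1+0.0139)/(1+r))^60] / (r − 0.0139) = €782,630.22.

€782,630.22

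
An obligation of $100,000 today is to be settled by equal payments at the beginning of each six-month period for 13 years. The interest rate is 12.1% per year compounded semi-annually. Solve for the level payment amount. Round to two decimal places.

Level annuity due; solve PV = PMT × [(1 − (1+r)^−n)/r] × (1+r) for PMT.
Periodic rate r = 0.121/2 per half-year; n is counted in half-years.
With n = 26: PMT = 100,000 / ([(1 − (1+r)^−n)/r] × (1+r)) = $7,287.12

$7,287.12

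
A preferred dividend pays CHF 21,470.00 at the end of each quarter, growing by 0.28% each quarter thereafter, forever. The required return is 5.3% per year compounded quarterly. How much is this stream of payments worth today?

Periodic rate r = 0.053/4 per quarter.
Growing perpetuity (Gordon): PV = PMT₁ / (r − g) = 21,470 / (r − 0.0028) = CHF 2,054,545.45.

CHF 2,054,545.45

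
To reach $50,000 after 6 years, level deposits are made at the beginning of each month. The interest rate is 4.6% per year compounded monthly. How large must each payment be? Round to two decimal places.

$602.03

Level annuity due; solve FV = PMT × [((1+r)^n − 1)/r] × (1+r) for PMT.
Periodic rate r = 0.046/12 per month; n is counted in months.
With n = 72: PMT = 50,000 / ([((1+r)^n − 1)/r] × (1+r)) = $602.03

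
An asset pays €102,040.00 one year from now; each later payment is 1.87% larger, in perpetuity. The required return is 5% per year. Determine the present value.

€3,260,063.90

Periodic rate r = 0.05 per year.
Growing perpetuity (Gordon): PV = PMT₁ / (r − g) = 102,040 / (r − 0.0187) = €3,260,063.90.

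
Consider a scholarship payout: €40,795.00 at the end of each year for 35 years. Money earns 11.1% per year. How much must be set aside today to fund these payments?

€358,290.61

This is an ordinary annuity: 35 payments of €40,795.00 at the end of each year.
Periodic rate r = 0.111 per year.
PV = PMT × [(1 − (1+r)^−n)/r] = 40,795 × [1 − (1+r)^−35] / r = €358,290.61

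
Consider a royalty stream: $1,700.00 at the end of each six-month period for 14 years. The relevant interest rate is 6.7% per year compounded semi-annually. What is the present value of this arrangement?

This is an ordinary annuity: 28 payments of $1,700.00 at the end of each six-month period.
Periodic rate r = 0.067/2 per half-year; n is counted in half-years.
PV = PMT × [(1 − (1+r)^−n)/r] = 1,700 × [1 − (1+r)^−28] / r = $30,576.05

$30,576.05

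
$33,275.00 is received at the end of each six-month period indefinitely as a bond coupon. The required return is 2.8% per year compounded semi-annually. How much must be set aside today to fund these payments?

$2,376,785.71

Periodic rate r = 0.028/2 per half-year.
Level perpetuity: PV = PMT / r = 33,275 / (0.028/2) = $2,376,785.71.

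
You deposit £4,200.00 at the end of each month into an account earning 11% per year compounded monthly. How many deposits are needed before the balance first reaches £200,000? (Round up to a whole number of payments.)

Periodic rate r = 0.11/12 per month; n is counted in months.
Ordinary annuity FV: 200,000 = 4,200 × [((1+r)^n − 1)/r].
(1+r)^n = 1 + 200,000 × r / 4,200, so n = ln(1 + 200,000·r/4,200) / ln(1+r) = 39.70.
Round up to a whole number of payments: n = 40.

40 payments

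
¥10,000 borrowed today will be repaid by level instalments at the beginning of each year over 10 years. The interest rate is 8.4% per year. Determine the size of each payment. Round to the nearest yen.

Level annuity due; solve PV = PMT × [(1 − (1+r)^−n)/r] × (1+r) for PMT.
Periodic rate r = 0.084 per year.
With n = 10: PMT = 10,000 / ([(1 − (1+r)^−n)/r] × (1+r)) = ¥1,400

¥1,400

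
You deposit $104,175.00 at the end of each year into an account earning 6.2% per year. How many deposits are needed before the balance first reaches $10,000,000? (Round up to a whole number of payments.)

Periodic rate r = 0.062 per year.
Ordinary annuity FV: 10,000,000 = 104,175 × [((1+r)^n − 1)/r].
(1+r)^n = 1 + 10,000,000 × r / 104,175, so n = ln(1 + 10,000,000·r/104,175) / ln(1+r) = 32.23.
Round up to a whole number of payments: n = 33.

33 payments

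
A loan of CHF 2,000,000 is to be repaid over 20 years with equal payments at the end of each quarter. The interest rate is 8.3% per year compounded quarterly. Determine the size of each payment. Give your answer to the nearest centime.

Level ordinary annuity; solve PV = PMT × [(1 − (1+r)^−n)/r] for PMT.
Periodic rate r = 0.083/4 per quarter; n is counted in quarters.
With n = 80: PMT = 2,000,000 / ([(1 − (1+r)^−n)/r]) = CHF 51,450.32

CHF 51,450.32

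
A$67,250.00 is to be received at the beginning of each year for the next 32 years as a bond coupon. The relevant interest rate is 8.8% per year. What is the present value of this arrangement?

A$775,515.65

This is an annuity due: 32 payments of A$67,250.00 at the beginning of each year.
Periodic rate r = 0.088 per year.
PV = PMT × [(1 − (1+r)^−n)/r] × (1+r) = 67,250 × [1 − (1+r)^−32] / r × (1+r) = A$775,515.65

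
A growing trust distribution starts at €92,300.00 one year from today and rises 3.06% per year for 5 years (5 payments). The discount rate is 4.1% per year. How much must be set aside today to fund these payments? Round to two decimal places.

Periodic rate r = 0.041 per year.
Growing ordinary annuity: PV = PMT₁ × [1 − ((1+g)/(1+r))^n] / (r − g) = 92,300 × [1 − ((1+0.0306)/(1+r))^5] / (r − 0.0306) = €434,553.82.

€434,553.82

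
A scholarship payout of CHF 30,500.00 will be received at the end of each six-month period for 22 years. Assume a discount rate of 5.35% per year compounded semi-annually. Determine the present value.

CHF 783,301.55

This is an ordinary annuity: 44 payments of CHF 30,500.00 at the end of each six-month period.
Periodic rate r = 0.0535/2 per half-year; n is counted in half-years.
PV = PMT × [(1 − (1+r)^−n)/r] = 30,500 × [1 − (1+r)^−44] / r = CHF 783,301.55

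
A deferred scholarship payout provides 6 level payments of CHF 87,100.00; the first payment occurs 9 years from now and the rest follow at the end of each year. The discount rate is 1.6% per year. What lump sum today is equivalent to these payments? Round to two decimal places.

CHF 435,563.35

Ordinary annuity of 6 payments, first payment at period 9.
Periodic rate r = 0.016 per year.
The ordinary-annuity PV formula values the stream one period before the first payment (period 8); discount that back 8 periods:
PV₀ = 87,100 × [1 − (1+r)^−6] / r × (1+r)^−8 = CHF 435,563.35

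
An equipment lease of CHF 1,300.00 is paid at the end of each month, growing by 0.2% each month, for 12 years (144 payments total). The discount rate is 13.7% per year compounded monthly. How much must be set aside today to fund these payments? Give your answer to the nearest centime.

Periodic rate r = 0.137/12 per month; n is counted in months.
Growing ordinary annuity: PV = PMT₁ × [1 − ((1+g)/(1+r))^n] / (r − g) = 1,300 × [1 − ((1+0.002)/(1+r))^144] / (r − 0.002) = CHF 102,155.71.

CHF 102,155.71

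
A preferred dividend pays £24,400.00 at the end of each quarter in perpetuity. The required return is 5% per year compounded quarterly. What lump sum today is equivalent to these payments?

Periodic rate r = 0.05/4 per quarter.
Level perpetuity: PV = PMT / r = 24,400 / (0.05/4) = £1,952,000.00.

£1,952,000.00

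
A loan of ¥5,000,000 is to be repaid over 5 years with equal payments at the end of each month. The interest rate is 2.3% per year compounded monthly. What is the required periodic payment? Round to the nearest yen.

¥88,297

Level ordinary annuity; solve PV = PMT × [(1 − (1+r)^−n)/r] for PMT.
Periodic rate r = 0.023/12 per month; n is counted in months.
With n = 60: PMT = 5,000,000 / ([(1 − (1+r)^−n)/r]) = ¥88,297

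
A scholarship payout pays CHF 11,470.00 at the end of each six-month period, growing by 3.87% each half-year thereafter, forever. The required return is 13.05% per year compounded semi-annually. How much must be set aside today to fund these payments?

Periodic rate r = 0.1305/2 per half-year.
Growing perpetuity (Gordon): PV = PMT₁ / (r − g) = 11,470 / (r − 0.0387) = CHF 432,015.07.

CHF 432,015.07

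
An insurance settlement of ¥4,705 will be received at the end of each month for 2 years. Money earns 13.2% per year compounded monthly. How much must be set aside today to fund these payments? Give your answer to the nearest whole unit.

¥98,770

This is an ordinary annuity: 24 payments of ¥4,705 at the end of each month.
Periodic rate r = 0.132/12 per month; n is counted in months.
PV = PMT × [(1 − (1+r)^−n)/r] = 4,705 × [1 − (1+r)^−24] / r = ¥98,770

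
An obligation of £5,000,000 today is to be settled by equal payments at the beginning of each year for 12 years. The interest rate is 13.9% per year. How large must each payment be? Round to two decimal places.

Level annuity due; solve PV = PMT × [(1 − (1+r)^−n)/r] × (1+r) for PMT.
Periodic rate r = 0.139 per year.
With n = 12: PMT = 5,000,000 / ([(1 − (1+r)^−n)/r] × (1+r)) = £772,147.23

£772,147.23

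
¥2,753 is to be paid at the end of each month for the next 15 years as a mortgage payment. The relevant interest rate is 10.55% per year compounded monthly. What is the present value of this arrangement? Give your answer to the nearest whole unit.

¥248,353

This is an ordinary annuity: 180 payments of ¥2,753 at the end of each month.
Periodic rate r = 0.1055/12 per month; n is counted in months.
PV = PMT × [(1 − (1+r)^−n)/r] = 2,753 × [1 − (1+r)^−180] / r = ¥248,353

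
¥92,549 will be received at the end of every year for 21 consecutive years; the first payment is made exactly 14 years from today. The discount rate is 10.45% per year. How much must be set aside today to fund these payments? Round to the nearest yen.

¥213,104

Ordinary annuity of 21 payments, first payment at period 14.
Periodic rate r = 0.1045 per year.
The ordinary-annuity PV formula values the stream one period before the first payment (period 13); discount that back 13 periods:
PV₀ = 92,549 × [1 − (1+r)^−21] / r × (1+r)^−13 = ¥213,104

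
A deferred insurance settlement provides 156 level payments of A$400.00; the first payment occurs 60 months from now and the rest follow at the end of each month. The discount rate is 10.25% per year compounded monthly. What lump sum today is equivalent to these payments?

Ordinary annuity of 156 payments, first payment at period 60.
Periodic rate r = 0.1025/12 per month; n is counted in months.
The ordinary-annuity PV formula values the stream one period before the first payment (period 59); discount that back 59 periods:
PV₀ = 400 × [1 − (1+r)^−156] / r × (1+r)^−59 = A$20,829.66

A$20,829.66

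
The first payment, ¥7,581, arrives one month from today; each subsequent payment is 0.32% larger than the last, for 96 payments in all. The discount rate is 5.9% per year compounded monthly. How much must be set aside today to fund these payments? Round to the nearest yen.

Periodic rate r = 0.059/12 per month; n is counted in months.
Growing ordinary annuity: PV = PMT₁ × [1 − ((1+g)/(1+r))^n] / (r − g) = 7,581 × [1 − ((1+0.0032)/(1+r))^96] / (r − 0.0032) = ¥668,475.

¥668,475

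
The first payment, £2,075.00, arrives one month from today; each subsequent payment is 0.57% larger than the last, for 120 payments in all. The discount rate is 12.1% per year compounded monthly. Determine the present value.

Periodic rate r = 0.121/12 per month; n is counted in months.
Growing ordinary annuity: PV = PMT₁ × [1 − ((1+g)/(1+r))^n] / (r − g) = 2,075 × [1 − ((1+0.0057)/(1+r))^120] / (r − 0.0057) = £192,476.75.

£192,476.75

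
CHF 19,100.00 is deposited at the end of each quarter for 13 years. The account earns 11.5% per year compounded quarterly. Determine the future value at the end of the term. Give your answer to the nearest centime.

CHF 2,236,384.31

This is an ordinary annuity: 52 deposits of CHF 19,100.00 at the end of each quarter.
Periodic rate r = 0.115/4 per quarter; n is counted in quarters.
FV = PMT × [((1+r)^n − 1)/r] = 19,100 × [(1+r)^52 − 1] / r = CHF 2,236,384.31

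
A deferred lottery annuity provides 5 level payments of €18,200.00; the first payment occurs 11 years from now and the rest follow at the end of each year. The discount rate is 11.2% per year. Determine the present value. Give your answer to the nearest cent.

€23,150.57

Ordinary annuity of 5 payments, first payment at period 11.
Periodic rate r = 0.112 per year.
The ordinary-annuity PV formula values the stream one period before the first payment (period 10); discount that back 10 periods:
PV₀ = 18,200 × [1 − (1+r)^−5] / r × (1+r)^−10 = €23,150.57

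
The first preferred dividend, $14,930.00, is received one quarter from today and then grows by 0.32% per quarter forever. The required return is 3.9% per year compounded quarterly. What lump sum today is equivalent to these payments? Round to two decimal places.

$2,279,389.31

Periodic rate r = 0.039/4 per quarter.
Growing perpetuity (Gordon): PV = PMT₁ / (r − g) = 14,930 / (r − 0.0032) = $2,279,389.31.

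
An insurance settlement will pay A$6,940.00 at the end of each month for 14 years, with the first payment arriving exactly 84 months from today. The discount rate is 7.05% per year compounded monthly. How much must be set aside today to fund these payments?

Ordinary annuity of 168 payments, first payment at period 84.
Periodic rate r = 0.0705/12 per month; n is counted in months.
The ordinary-annuity PV formula values the stream one period before the first payment (period 83); discount that back 83 periods:
PV₀ = 6,940 × [1 − (1+r)^−168] / r × (1+r)^−83 = A$454,916.40

A$454,916.40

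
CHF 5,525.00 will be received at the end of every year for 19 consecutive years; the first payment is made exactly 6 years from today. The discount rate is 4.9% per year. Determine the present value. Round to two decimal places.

Ordinary annuity of 19 payments, first payment at period 6.
Periodic rate r = 0.049 per year.
The ordinary-annuity PV formula values the stream one period before the first payment (period 5); discount that back 5 periods:
PV₀ = 5,525 × [1 − (1+r)^−19] / r × (1+r)^−5 = CHF 52,998.02

CHF 52,998.02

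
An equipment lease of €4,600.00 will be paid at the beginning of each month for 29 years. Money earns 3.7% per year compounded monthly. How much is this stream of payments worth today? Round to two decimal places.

€983,874.51

This is an annuity due: 348 payments of €4,600.00 at the beginning of each month.
Periodic rate r = 0.037/12 per month; n is counted in months.
PV = PMT × [(1 − (1+r)^−n)/r] × (1+r) = 4,600 × [1 − (1+r)^−348] / r × (1+r) = €983,874.51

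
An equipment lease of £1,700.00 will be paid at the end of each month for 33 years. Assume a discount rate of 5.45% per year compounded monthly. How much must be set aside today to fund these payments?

£312,092.88

This is an ordinary annuity: 396 payments of £1,700.00 at the end of each month.
Periodic rate r = 0.0545/12 per month; n is counted in months.
PV = PMT × [(1 − (1+r)^−n)/r] = 1,700 × [1 − (1+r)^−396] / r = £312,092.88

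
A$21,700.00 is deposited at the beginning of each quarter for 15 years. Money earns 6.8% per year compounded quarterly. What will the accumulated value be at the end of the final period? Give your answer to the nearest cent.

A$2,271,177.81

This is an annuity due: 60 deposits of A$21,700.00 at the beginning of each quarter.
Periodic rate r = 0.068/4 per quarter; n is counted in quarters.
FV = PMT × [((1+r)^n − 1)/r] × (1+r) = 21,700 × [(1+r)^60 − 1] / r × (1+r) = A$2,271,177.81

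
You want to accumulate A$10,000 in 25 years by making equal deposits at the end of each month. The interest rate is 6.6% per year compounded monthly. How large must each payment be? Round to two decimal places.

A$13.15

Level ordinary annuity; solve FV = PMT × [((1+r)^n − 1)/r] for PMT.
Periodic rate r = 0.066/12 per month; n is counted in months.
With n = 300: PMT = 10,000 / ([((1+r)^n − 1)/r]) = A$13.15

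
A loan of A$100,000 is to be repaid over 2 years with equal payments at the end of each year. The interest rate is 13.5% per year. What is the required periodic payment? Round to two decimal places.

Level ordinary annuity; solve PV = PMT × [(1 − (1+r)^−n)/r] for PMT.
Periodic rate r = 0.135 per year.
With n = 2: PMT = 100,000 / ([(1 − (1+r)^−n)/r]) = A$60,338.41

A$60,338.41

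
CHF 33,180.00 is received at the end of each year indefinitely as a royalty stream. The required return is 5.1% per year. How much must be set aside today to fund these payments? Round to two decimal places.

Periodic rate r = 0.051 per year.
Level perpetuity: PV = PMT / r = 33,180 / (0.051) = CHF 650,588.24.

CHF 650,588.24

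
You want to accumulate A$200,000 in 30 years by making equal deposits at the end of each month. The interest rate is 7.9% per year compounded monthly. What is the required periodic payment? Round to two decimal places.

Level ordinary annuity; solve FV = PMT × [((1+r)^n − 1)/r] for PMT.
Periodic rate r = 0.079/12 per month; n is counted in months.
With n = 360: PMT = 200,000 / ([((1+r)^n − 1)/r]) = A$136.94

A$136.94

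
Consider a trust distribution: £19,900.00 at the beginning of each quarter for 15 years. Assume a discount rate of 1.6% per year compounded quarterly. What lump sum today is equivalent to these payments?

This is an annuity due: 60 payments of £19,900.00 at the beginning of each quarter.
Periodic rate r = 0.016/4 per quarter; n is counted in quarters.
PV = PMT × [(1 − (1+r)^−n)/r] × (1+r) = 19,900 × [1 − (1+r)^−60] / r × (1+r) = £1,063,891.08

£1,063,891.08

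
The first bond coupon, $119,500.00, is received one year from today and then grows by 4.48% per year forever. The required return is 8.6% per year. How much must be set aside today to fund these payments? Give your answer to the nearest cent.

Periodic rate r = 0.086 per year.
Growing perpetuity (Gordon): PV = PMT₁ / (r − g) = 119,500 / (r − 0.0448) = $2,900,485.44.

$2,900,485.44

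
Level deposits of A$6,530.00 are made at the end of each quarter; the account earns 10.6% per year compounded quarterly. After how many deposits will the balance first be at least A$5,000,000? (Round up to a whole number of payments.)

Periodic rate r = 0.106/4 per quarter; n is counted in quarters.
Ordinary annuity FV: 5,000,000 = 6,530 × [((1+r)^n − 1)/r].
(1+r)^n = 1 + 5,000,000 × r / 6,530, so n = ln(1 + 5,000,000·r/6,530) / ln(1+r) = 116.93.
Round up to a whole number of payments: n = 117.

117 payments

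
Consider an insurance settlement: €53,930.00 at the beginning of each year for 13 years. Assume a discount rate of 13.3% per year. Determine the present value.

This is an annuity due: 13 payments of €53,930.00 at the beginning of each year.
Periodic rate r = 0.133 per year.
PV = PMT × [(1 − (1+r)^−n)/r] × (1+r) = 53,930 × [1 − (1+r)^−13] / r × (1+r) = €368,799.60

€368,799.60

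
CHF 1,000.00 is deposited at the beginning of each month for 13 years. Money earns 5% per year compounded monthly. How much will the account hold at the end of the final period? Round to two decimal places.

CHF 220,022.35

This is an annuity due: 156 deposits of CHF 1,000.00 at the beginning of each month.
Periodic rate r = 0.05/12 per month; n is counted in months.
FV = PMT × [((1+r)^n − 1)/r] × (1+r) = 1,000 × [(1+r)^156 − 1] / r × (1+r) = CHF 220,022.35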